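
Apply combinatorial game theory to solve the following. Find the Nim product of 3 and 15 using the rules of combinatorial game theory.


Nim multiplication is bilinear over XOR: (u XOR v) * w = (u*w) XOR (v*w).
So we split each operand into its bit components and XOR the pairwise Nim products.
3 = 1 + 2 (as XOR of powers of 2).
15 = 1 + 2 + 4 + 8 (as XOR of powers of 2).
Using the standard Nim-product table on single bits:
  2*2 = 3,   2*4 = 8,   2*8 = 12,
  4*4 = 6,   4*8 = 11,  8*8 = 13,
and  1*x = x (identity), k*l = l*k (commutative).
Pairwise Nim products:
  1 * 1 = 1
  1 * 2 = 2
  1 * 4 = 4
  1 * 8 = 8
  2 * 1 = 2
  2 * 2 = 3
  2 * 4 = 8
  2 * 8 = 12
XOR them: 1 XOR 2 XOR 4 XOR 8 XOR 2 XOR 3 XOR 8 XOR 12 = 10.
Result: 3 * 15 = 10 (in Nim).

10


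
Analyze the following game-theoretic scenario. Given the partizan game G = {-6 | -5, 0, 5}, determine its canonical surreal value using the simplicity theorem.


Left options: {-6}, max = -6
Right options: {-5, 0, 5}, min = -5
All options are numbers and max(Left) < min(Right), so by the simplicity theorem the value is the simplest (earliest-born) number strictly between -6 and -5.
No integer lies strictly between -6 and -5, so the value is the dyadic rational m/2^k in the interval with the smallest k (then m odd); search k = 1, 2, ...:
Denominator 2: -11/2 lies strictly between -6 and -5 -- found.
The simplest number in the interval is -11/2.
Game value = -11/2

-11/2


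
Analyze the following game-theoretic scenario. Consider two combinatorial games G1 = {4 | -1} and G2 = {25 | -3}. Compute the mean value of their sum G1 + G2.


G1 = {4 | -1}, G2 = {25 | -3}
Each is a switch {a | b} with numbers a > b; its mean value is (a + b)/2, and mean value is additive over game sums: m(G1 + G2) = m(G1) + m(G2).
Mean of G1 = (4 + (-1))/2 = 3/2 = 3/2
Mean of G2 = (25 + (-3))/2 = 22/2 = 11
Mean of G1 + G2 = 3/2 + 11 = 25/2

25/2


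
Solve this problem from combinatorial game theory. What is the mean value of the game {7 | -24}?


Game = {7 | -24}, a switch {a | b} with numbers a > b.
Its thermograph has left wall a - t and right wall b + t, which meet at t = (a - b)/2, where both equal (a + b)/2. So the mast (mean value) is at (a + b)/2.
Mean = (7 + (-24))/2 = -17/2 = -17/2

-17/2


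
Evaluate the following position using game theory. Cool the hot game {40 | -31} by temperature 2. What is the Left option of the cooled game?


Original game: {40 | -31} (a switch {a | b} with a > b).
Cooling by t (for t below the temperature (a - b)/2 = 71/2) taxes each move by t: {a | b} cooled by t is {a - t | b + t}.
Cooling amount: t = 2
Cooled Left option: 40 - 2 = 38
Cooled Right option: -31 + 2 = -29
Cooled game: {38 | -29}
Left option = 38

38


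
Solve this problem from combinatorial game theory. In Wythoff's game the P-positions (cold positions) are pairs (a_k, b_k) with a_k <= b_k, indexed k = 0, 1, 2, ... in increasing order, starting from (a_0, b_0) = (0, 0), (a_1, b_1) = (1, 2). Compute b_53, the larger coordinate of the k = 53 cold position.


By Wythoff's theorem, a_k = floor(k * phi) and b_k = floor(k * phi^2) = a_k + k, where phi = (1 + sqrt(5))/2 is the golden ratio.
phi = (1 + sqrt(5))/2 = 1.618034
phi^2 = phi + 1 = 2.618034
k = 53
k * phi^2 = 53 * 2.618034 = 138.755801
b_53 = floor(k * phi^2) = 138 (check: a_53 + k = 85 + 53 = 138)

138


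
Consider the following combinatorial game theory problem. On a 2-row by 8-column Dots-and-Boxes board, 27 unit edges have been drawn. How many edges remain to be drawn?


Grid: 2 x 8 boxes, i.e. 3 rows and 9 columns of dots.
Horizontal edges: (rows + 1) * cols = 3 * 8 = 24
Vertical edges: rows * (cols + 1) = 2 * 9 = 18
Total edges: 24 + 18 = 42
Edges drawn: 27
Remaining: 42 - 27 = 15

15


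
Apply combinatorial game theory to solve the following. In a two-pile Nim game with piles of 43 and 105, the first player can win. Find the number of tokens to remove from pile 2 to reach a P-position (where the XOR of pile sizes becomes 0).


Piles: 43 and 105
Current XOR: 43 XOR 105 = 66 (non-zero, so this is an N-position).
To make the XOR zero, we need to find a move that balances the piles.
For pile 2 (size 105): target = 105 XOR 66 = 43
We reduce pile 2 from 105 to 43.
Tokens removed: 105 - 43 = 62
Verification: 43 XOR 43 = 0

62


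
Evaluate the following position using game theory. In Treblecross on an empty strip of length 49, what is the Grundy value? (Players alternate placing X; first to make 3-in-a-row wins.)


Treblecross: place X on empty cells; 3-in-a-row wins.
Playing within two cells of an existing X lets the opponent win at once, so sensible play treats the cells i-2..i+2 around each X as dead. The player left with no safe cell loses, so this is a normal-play take-away game on strips of safe cells.
Placing X at cell i (0-indexed) of a strip of k safe cells leaves independent strips of sizes max(0, i-2) and max(0, k-i-3). Hence G(k) = mex{ G(max(0,i-2)) XOR G(max(0,k-i-3)) : 0 <= i < k }, with G(0) = 0.
G(1): splits (0,0):0^0=0 -> mex({0}) = 1
G(2): splits (0,0):0^0=0 -> mex({0}) = 1
G(3): splits (0,0):0^0=0 -> mex({0}) = 1
G(4): splits (0,1):0^1=1 (0,0):0^0=0 -> mex({0, 1}) = 2
G(5): splits (0,2):0^1=1 (0,1):0^1=1 (0,0):0^0=0 -> mex({0, 1}) = 2
G(6) = mex({1}) = 0
G(7) = mex({0, 1, 2}) = 3
G(8) = mex({0, 1, 2}) = 3
G(9) = mex({0, 2}) = 1
G(10) = mex({0, 2, 3}) = 1
G(11) = mex({0, 3}) = 1
G(12) = mex({1, 3}) = 0
G(13) = mex({0, 1, 2, 3}) = 4
G(14) = mex({0, 1, 2}) = 3
G(15) = mex({0, 1, 2}) = 3
G(16) = mex({0, 1, 2, 4}) = 3
G(17) = mex({0, 1, 3, 4}) = 2
G(18) = mex({0, 1, 3, 4}) = 2
G(19) = mex({0, 1, 3, 5}) = 2
G(20) = mex({0, 1, 2, 3, 5}) = 4
G(21) = mex({0, 1, 2, 3, 5}) = 4
G(22) = mex({1, 2, 6}) = 0
G(23) = mex({0, 1, 2, 3, 4, 6}) = 5
G(24) = mex({0, 1, 2, 3, 4}) = 5
G(25) = mex({0, 1, 3, 4, 7}) = 2
G(26) = mex({0, 1, 3, 4, 5, 7}) = 2
G(27) = mex({0, 1, 3, 5}) = 2
G(28) = mex({0, 1, 2, 5}) = 3
G(29) = mex({0, 1, 2, 4, 5, 6}) = 3
G(30) = mex({1, 2, 4, 6}) = 0
G(31) = mex({0, 1, 2, 3, 4, 6}) = 5
G(32) = mex({1, 2, 3, 4, 7}) = 0
G(33) = mex({0, 3, 7}) = 1
G(34) = mex({0, 2, 3, 5, 7}) = 1
G(35) = mex({0, 2, 3, 5, 6}) = 1
G(36) = mex({0, 1, 2, 5, 6}) = 3
G(37) = mex({0, 1, 2, 4, 5, 6}) = 3
G(38) = mex({0, 1, 2, 4}) = 3
G(39) = mex({0, 1, 2, 3, 4, 7}) = 5
G(40) = mex({0, 1, 2, 3, 4, 5, 7}) = 6
G(41) = mex({0, 1, 2, 3, 5, 7}) = 4
G(42) = mex({0, 1, 2, 3, 5, 6, 7}) = 4
G(43) = mex({0, 2, 3, 5, 6}) = 1
G(44) = mex({1, 2, 3, 4, 5, 6}) = 0
G(45) = mex({0, 1, 2, 3, 4, 6, 7}) = 5
G(46) = mex({0, 1, 2, 3, 4, 7}) = 5
G(47) = mex({0, 1, 2, 3, 4, 5, 7}) = 6
G(48) = mex({0, 1, 2, 3, 4, 5, 7}) = 6
G(49) = mex({0, 1, 3, 4, 5, 7}) = 2
Therefore G(49) = 2.

2


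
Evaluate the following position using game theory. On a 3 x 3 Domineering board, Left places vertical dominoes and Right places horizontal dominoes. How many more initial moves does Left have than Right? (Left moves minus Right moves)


Board is 3 x 3 (rows x cols).
Left (vertical) placements: (rows-1) * cols = 2 * 3 = 6
Right (horizontal) placements: rows * (cols-1) = 3 * 2 = 6
Advantage = Left - Right = 6 - 6 = 0

0


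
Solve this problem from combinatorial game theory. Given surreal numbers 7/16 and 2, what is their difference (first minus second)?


x = 7/16, y = 2
Converting to common denominator: 16
x = 7/16, y = 32/16
x - y = 7/16 - 2 = -25/16

-25/16


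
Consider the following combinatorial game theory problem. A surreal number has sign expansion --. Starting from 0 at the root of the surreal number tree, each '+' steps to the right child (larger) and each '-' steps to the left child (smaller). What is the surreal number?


Sign expansion: --
Rule: track bounds (lo, hi), initially (-inf, +inf). On '+', the current value becomes lo and we move to the simplest number in (value, hi): value + 1 if hi = +inf, otherwise the midpoint (value + hi)/2. On '-', the current value becomes hi and we move to value - 1 if lo = -inf, otherwise the midpoint (lo + value)/2.
Start at 0.
Step 1: sign = -, move left. Bounds: (-inf, 0). Value = -1
Step 2: sign = -, move left. Bounds: (-inf, -1). Value = -2
The surreal number with sign expansion -- is -2.

-2


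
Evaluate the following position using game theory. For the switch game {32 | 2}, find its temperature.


The game is {32 | 2}, a switch {a | b} with numbers a > b.
Cooling {a | b} by t gives {a - t | b + t}, which stops being hot when a - t = b + t, i.e. at t = (a - b)/2. So the temperature of a switch is (a - b)/2.
Temperature = (Left option - Right option) / 2
= (32 - (2)) / 2
= 30 / 2
= 15

15


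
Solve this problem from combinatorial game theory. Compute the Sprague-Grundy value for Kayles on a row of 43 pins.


Kayles: a move removes 1 or 2 adjacent pins from a contiguous row.
Removing pins from a row of k leaves two independent rows (a, b) with a + b = k - 1 (one pin) or a + b = k - 2 (two pins); an end removal gives a = 0.
By Sprague-Grundy, G(k) = mex{ G(a) XOR G(b) } over all these splits. G(0) = 0.
G(1): splits (0,0):0^0=0 -> mex({0}) = 1
G(2): splits (0,1):0^1=1 (0,0):0^0=0 -> mex({0, 1}) = 2
G(3): splits (0,2):0^2=2 (1,1):1^1=0 (0,1):0^1=1 -> mex({0, 1, 2}) = 3
G(4): splits (0,3):0^3=3 (1,2):1^2=3 (0,2):0^2=2 (1,1):1^1=0 -> mex({0, 2, 3}) = 1
G(5): splits (0,4):0^1=1 (1,3):1^3=2 (2,2):2^2=0 (0,3):0^3=3 (1,2):1^2=3 -> mex({0, 1, 2, 3}) = 4
G(6) = mex({0, 1, 2, 4}) = 3
G(7) = mex({0, 1, 3, 4, 5}) = 2
G(8) = mex({0, 2, 3, 5, 6}) = 1
G(9) = mex({0, 1, 2, 3, 6, 7}) = 4
G(10) = mex({0, 1, 3, 4, 5, 7}) = 2
G(11) = mex({0, 1, 2, 3, 4, 5}) = 6
G(12) = mex({0, 1, 2, 3, 5, 6, 7}) = 4
G(13) = mex({0, 2, 3, 4, 6, 7}) = 1
G(14) = mex({0, 1, 4, 5, 6, 7}) = 2
G(15) = mex({0, 1, 2, 3, 4, 5, 6}) = 7
G(16) = mex({0, 2, 3, 5, 6, 7}) = 1
G(17) = mex({0, 1, 2, 3, 5, 6, 7}) = 4
G(18) = mex({0, 1, 2, 4, 5, 6}) = 3
G(19) = mex({0, 1, 3, 4, 5, 7}) = 2
G(20) = mex({0, 2, 3, 4, 5, 6, 7}) = 1
G(21) = mex({0, 1, 2, 3, 5, 6, 7}) = 4
G(22) = mex({0, 1, 2, 3, 4, 5, 7}) = 6
G(23) = mex({0, 1, 2, 3, 4, 5, 6}) = 7
G(24) = mex({0, 1, 2, 3, 5, 6, 7}) = 4
G(25) = mex({0, 2, 3, 4, 6, 7}) = 1
G(26) = mex({0, 1, 3, 4, 5, 6, 7}) = 2
G(27) = mex({0, 1, 2, 3, 4, 5, 6, 7}) = 8
G(28) = mex({0, 1, 2, 3, 4, 6, 7, 8}) = 5
G(29) = mex({0, 1, 2, 3, 5, 6, 7, 8, 9}) = 4
G(30) = mex({0, 1, 2, 3, 4, 5, 6, 9, 10}) = 7
G(31) = mex({0, 1, 3, 4, 5, 7, 10, 11}) = 2
G(32) = mex({0, 2, 3, 4, 5, 6, 7, 9, 11}) = 1
G(33) = mex({0, 1, 2, 3, 4, 5, 6, 7, 9, 12}) = 8
G(34) = mex({0, 1, 2, 3, 4, 5, 7, 8, 11, 12}) = 6
G(35) = mex({0, 1, 2, 3, 4, 5, 6, 8, 9, 10, 11}) = 7
G(36) = mex({0, 1, 2, 3, 5, 6, 7, 9, 10}) = 4
G(37) = mex({0, 2, 3, 4, 6, 7, 9, 10, 11, 12}) = 1
G(38) = mex({0, 1, 3, 4, 5, 6, 7, 9, 10, 11, 12}) = 2
G(39) = mex({0, 1, 2, 4, 5, 6, 7, 9, 10, 12, 14}) = 3
G(40) = mex({0, 2, 3, 4, 6, 7, 11, 12, 14}) = 1
G(41) = mex({0, 1, 2, 3, 5, 6, 7, 9, 10, 11, 12}) = 4
G(42) = mex({0, 1, 2, 3, 4, 5, 6, 9, 10}) = 7
G(43) = mex({0, 1, 3, 4, 5, 7, 9, 10, 12, 15}) = 2
Therefore G(43) = 2.

2


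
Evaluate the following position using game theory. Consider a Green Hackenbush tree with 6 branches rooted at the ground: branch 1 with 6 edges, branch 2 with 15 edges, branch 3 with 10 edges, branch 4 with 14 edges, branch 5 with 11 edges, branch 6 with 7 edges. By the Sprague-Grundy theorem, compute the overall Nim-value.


The tree has 6 branches from the ground vertex.
In Green Hackenbush, the Nim-value of a simple path of length k is k.
Branch 1: length 6, Nim-value = 6
Branch 2: length 15, Nim-value = 15
Branch 3: length 10, Nim-value = 10
Branch 4: length 14, Nim-value = 14
Branch 5: length 11, Nim-value = 11
Branch 6: length 7, Nim-value = 7
Total Nim-value = XOR of all branch values:
0 XOR 6 = 6
6 XOR 15 = 9
9 XOR 10 = 3
3 XOR 14 = 13
13 XOR 11 = 6
6 XOR 7 = 1
Nim-value of the tree = 1

1


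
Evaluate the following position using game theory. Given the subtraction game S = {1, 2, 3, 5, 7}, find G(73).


The subtraction set is S = {1, 2, 3, 5, 7}.
G(k) = mex{ G(k - s) : s in S, s <= k }. We compute iteratively: G(0) = 0.
G(1) = mex({0}) = 1
G(2) = mex({0, 1}) = 2
G(3) = mex({0, 1, 2}) = 3
G(4) = mex({1, 2, 3}) = 0
G(5) = mex({0, 2, 3}) = 1
G(6) = mex({0, 1, 3}) = 2
G(7) = mex({0, 1, 2}) = 3
G(8) = mex({1, 2, 3}) = 0
G(9) = mex({0, 2, 3}) = 1
G(10) = mex({0, 1, 3}) = 2
Observe that G(4)..G(10) = 0, 1, 2, 3, 0, 1, 2 repeats G(0)..G(6) = 0, 1, 2, 3, 0, 1, 2.
For k >= max(S) = 7, G(k) is determined by the previous 7 values G(k-7)..G(k-1); a window of 7 consecutive values has recurred shifted by 4, so by induction G(k + 4) = G(k) for all k >= 0: the sequence is periodic from the start with period 4.
One period: G(0..3) = 0, 1, 2, 3.
73 mod 4 = 1, so G(73) = G(1) = 1.

1


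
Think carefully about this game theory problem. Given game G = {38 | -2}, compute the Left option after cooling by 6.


Original game: {38 | -2} (a switch {a | b} with a > b).
Cooling by t (for t below the temperature (a - b)/2 = 20) taxes each move by t: {a | b} cooled by t is {a - t | b + t}.
Cooling amount: t = 6
Cooled Left option: 38 - 6 = 32
Cooled Right option: -2 + 6 = 4
Cooled game: {32 | 4}
Left option = 32

32


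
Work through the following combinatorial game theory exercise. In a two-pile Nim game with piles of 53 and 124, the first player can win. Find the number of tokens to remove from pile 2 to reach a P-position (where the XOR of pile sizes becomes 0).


Piles: 53 and 124
Current XOR: 53 XOR 124 = 73 (non-zero, so this is an N-position).
To make the XOR zero, we need to find a move that balances the piles.
For pile 2 (size 124): target = 124 XOR 73 = 53
We reduce pile 2 from 124 to 53.
Tokens removed: 124 - 53 = 71
Verification: 53 XOR 53 = 0

71


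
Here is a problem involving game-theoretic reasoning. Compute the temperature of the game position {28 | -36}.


The game is {28 | -36}, a switch {a | b} with numbers a > b.
Cooling {a | b} by t gives {a - t | b + t}, which stops being hot when a - t = b + t, i.e. at t = (a - b)/2. So the temperature of a switch is (a - b)/2.
Temperature = (Left option - Right option) / 2
= (28 - (-36)) / 2
= 64 / 2
= 32

32


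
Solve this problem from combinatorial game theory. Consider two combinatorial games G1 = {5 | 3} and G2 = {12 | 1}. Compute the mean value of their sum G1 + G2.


G1 = {5 | 3}, G2 = {12 | 1}
Each is a switch {a | b} with numbers a > b; its mean value is (a + b)/2, and mean value is additive over game sums: m(G1 + G2) = m(G1) + m(G2).
Mean of G1 = (5 + (3))/2 = 8/2 = 4
Mean of G2 = (12 + (1))/2 = 13/2 = 13/2
Mean of G1 + G2 = 4 + 13/2 = 21/2

21/2


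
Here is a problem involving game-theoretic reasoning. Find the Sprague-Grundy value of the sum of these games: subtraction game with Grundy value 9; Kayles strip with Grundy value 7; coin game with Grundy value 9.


By the Sprague-Grundy theorem, the Grundy value of a sum of games is the XOR of individual Grundy values.
subtraction game: Grundy value = 9. Running XOR: 0 XOR 9 = 9
Kayles strip: Grundy value = 7. Running XOR: 9 XOR 7 = 14
coin game: Grundy value = 9. Running XOR: 14 XOR 9 = 7
The combined Grundy value is 7.

7


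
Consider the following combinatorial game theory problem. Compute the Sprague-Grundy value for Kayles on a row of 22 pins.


Kayles: a move removes 1 or 2 adjacent pins from a contiguous row.
Removing pins from a row of k leaves two independent rows (a, b) with a + b = k - 1 (one pin) or a + b = k - 2 (two pins); an end removal gives a = 0.
By Sprague-Grundy, G(k) = mex{ G(a) XOR G(b) } over all these splits. G(0) = 0.
G(1): splits (0,0):0^0=0 -> mex({0}) = 1
G(2): splits (0,1):0^1=1 (0,0):0^0=0 -> mex({0, 1}) = 2
G(3): splits (0,2):0^2=2 (1,1):1^1=0 (0,1):0^1=1 -> mex({0, 1, 2}) = 3
G(4): splits (0,3):0^3=3 (1,2):1^2=3 (0,2):0^2=2 (1,1):1^1=0 -> mex({0, 2, 3}) = 1
G(5): splits (0,4):0^1=1 (1,3):1^3=2 (2,2):2^2=0 (0,3):0^3=3 (1,2):1^2=3 -> mex({0, 1, 2, 3}) = 4
G(6) = mex({0, 1, 2, 4}) = 3
G(7) = mex({0, 1, 3, 4, 5}) = 2
G(8) = mex({0, 2, 3, 5, 6}) = 1
G(9) = mex({0, 1, 2, 3, 6, 7}) = 4
G(10) = mex({0, 1, 3, 4, 5, 7}) = 2
G(11) = mex({0, 1, 2, 3, 4, 5}) = 6
G(12) = mex({0, 1, 2, 3, 5, 6, 7}) = 4
G(13) = mex({0, 2, 3, 4, 6, 7}) = 1
G(14) = mex({0, 1, 4, 5, 6, 7}) = 2
G(15) = mex({0, 1, 2, 3, 4, 5, 6}) = 7
G(16) = mex({0, 2, 3, 5, 6, 7}) = 1
G(17) = mex({0, 1, 2, 3, 5, 6, 7}) = 4
G(18) = mex({0, 1, 2, 4, 5, 6}) = 3
G(19) = mex({0, 1, 3, 4, 5, 7}) = 2
G(20) = mex({0, 2, 3, 4, 5, 6, 7}) = 1
G(21) = mex({0, 1, 2, 3, 5, 6, 7}) = 4
G(22) = mex({0, 1, 2, 3, 4, 5, 7}) = 6
Therefore G(22) = 6.

6


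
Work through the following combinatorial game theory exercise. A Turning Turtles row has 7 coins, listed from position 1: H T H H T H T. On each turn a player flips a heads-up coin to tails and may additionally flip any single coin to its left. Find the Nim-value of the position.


Coins: H T H H T H T
Key fact: a single head at position k behaves exactly like a Nim heap of size k (turning it to T and optionally flipping a coin at j < k corresponds to moving the heap from k to j, or to 0), and heads combine as a disjunctive sum (two heads at the same place would cancel, matching j XOR j = 0). So the Nim-value is the XOR of the 1-indexed positions of the heads.
Face-up positions (1-indexed): [1, 3, 4, 6]
XOR 0 with 1: 0 XOR 1 = 1
XOR 1 with 3: 1 XOR 3 = 2
XOR 2 with 4: 2 XOR 4 = 6
XOR 6 with 6: 6 XOR 6 = 0
Nim-value = 0

0


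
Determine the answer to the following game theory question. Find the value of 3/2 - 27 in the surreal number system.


x = 3/2, y = 27
Converting to common denominator: 2
x = 3/2, y = 54/2
x - y = 3/2 - 27 = -51/2

-51/2


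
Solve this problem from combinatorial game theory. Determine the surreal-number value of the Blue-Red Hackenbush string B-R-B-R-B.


Edges (from ground): B-R-B-R-B
By Berlekamp's sign-expansion rule, a Blue-Red Hackenbush stalk has the value of the surreal number whose sign sequence is the edge sequence with B -> + and R -> -.
Sign sequence: +-+-+
Trace the sign expansion in the surreal number tree, starting from 0:
Edge 1: B (sign +) -> bounds (0, +inf), value = 1
Edge 2: R (sign -) -> bounds (0, 1), value = 1/2
Edge 3: B (sign +) -> bounds (1/2, 1), value = 3/4
Edge 4: R (sign -) -> bounds (1/2, 3/4), value = 5/8
Edge 5: B (sign +) -> bounds (5/8, 3/4), value = 11/16
Game value = 11/16

11/16


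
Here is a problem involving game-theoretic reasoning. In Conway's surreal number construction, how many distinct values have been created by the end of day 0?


Day 0: {|} = 0 is born. Count = 1.
Day n: the number of surreal numbers born by day n is 2^(n+1) - 1.
By day 0: 2^1 - 1 = 1
By day 0: 1 surreal numbers.

1


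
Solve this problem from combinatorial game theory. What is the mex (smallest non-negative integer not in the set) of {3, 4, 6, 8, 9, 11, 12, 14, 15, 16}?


Set = {3, 4, 6, 8, 9, 11, 12, 14, 15, 16}
0 is NOT in the set. This is the mex.
mex = 0

0


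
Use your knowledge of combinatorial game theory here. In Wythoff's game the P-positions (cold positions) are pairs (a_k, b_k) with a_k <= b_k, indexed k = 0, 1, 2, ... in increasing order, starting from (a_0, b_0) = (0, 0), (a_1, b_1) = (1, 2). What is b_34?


By Wythoff's theorem, a_k = floor(k * phi) and b_k = floor(k * phi^2) = a_k + k, where phi = (1 + sqrt(5))/2 is the golden ratio.
phi = (1 + sqrt(5))/2 = 1.618034
phi^2 = phi + 1 = 2.618034
k = 34
k * phi^2 = 34 * 2.618034 = 89.013156
b_34 = floor(k * phi^2) = 89 (check: a_34 + k = 55 + 34 = 89)

89


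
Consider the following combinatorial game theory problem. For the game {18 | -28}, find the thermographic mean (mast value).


Game = {18 | -28}, a switch {a | b} with numbers a > b.
Its thermograph has left wall a - t and right wall b + t, which meet at t = (a - b)/2, where both equal (a + b)/2. So the mast (mean value) is at (a + b)/2.
Mean = (18 + (-28))/2 = -10/2 = -5

-5


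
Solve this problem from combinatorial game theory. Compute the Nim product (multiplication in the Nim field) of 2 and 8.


Nim multiplication is bilinear over XOR: (u XOR v) * w = (u*w) XOR (v*w).
So we split each operand into its bit components and XOR the pairwise Nim products.
2 = 2 (as XOR of powers of 2).
8 = 8 (as XOR of powers of 2).
Using the standard Nim-product table on single bits:
  2*2 = 3,   2*4 = 8,   2*8 = 12,
  4*4 = 6,   4*8 = 11,  8*8 = 13,
and  1*x = x (identity), k*l = l*k (commutative).
Pairwise Nim products:
  2 * 8 = 12
XOR them: 12 = 12.
Result: 2 * 8 = 12 (in Nim).

12


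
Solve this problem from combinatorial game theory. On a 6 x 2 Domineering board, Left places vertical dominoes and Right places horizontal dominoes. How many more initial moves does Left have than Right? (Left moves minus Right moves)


Board is 6 x 2 (rows x cols).
Left (vertical) placements: (rows-1) * cols = 5 * 2 = 10
Right (horizontal) placements: rows * (cols-1) = 6 * 1 = 6
Advantage = Left - Right = 10 - 6 = 4

4


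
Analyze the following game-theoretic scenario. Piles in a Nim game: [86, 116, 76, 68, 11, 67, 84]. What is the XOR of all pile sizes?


We need the XOR (exclusive or) of all pile sizes.
After XOR-ing pile 1 (size 86): 0 XOR 86 = 86
After XOR-ing pile 2 (size 116): 86 XOR 116 = 34
After XOR-ing pile 3 (size 76): 34 XOR 76 = 110
After XOR-ing pile 4 (size 68): 110 XOR 68 = 42
After XOR-ing pile 5 (size 11): 42 XOR 11 = 33
After XOR-ing pile 6 (size 67): 33 XOR 67 = 98
After XOR-ing pile 7 (size 84): 98 XOR 84 = 54
The Nim-value of this position is 54.

54


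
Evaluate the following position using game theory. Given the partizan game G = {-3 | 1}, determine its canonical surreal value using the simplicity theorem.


Left options: {-3}, max = -3
Right options: {1}, min = 1
All options are numbers and max(Left) < min(Right), so by the simplicity theorem the value is the simplest (earliest-born) number strictly between -3 and 1.
Integers -2 through 0 all lie strictly between -3 and 1.
Among integers, the simplest (lowest birthday = smallest |n|; 0 is born on day 0, +-n on day n) is 0.
No non-integer in the interval can be simpler: if x is a non-integer in the interval, then floor(x) or ceil(x) also lies in the interval (the interval contains an integer), and both are proper prefixes of x's sign expansion, i.e. born earlier. So the game value is 0.
Game value = 0

0


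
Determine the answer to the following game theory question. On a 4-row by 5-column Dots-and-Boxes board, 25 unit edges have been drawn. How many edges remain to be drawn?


Grid: 4 x 5 boxes, i.e. 5 rows and 6 columns of dots.
Horizontal edges: (rows + 1) * cols = 5 * 5 = 25
Vertical edges: rows * (cols + 1) = 4 * 6 = 24
Total edges: 25 + 24 = 49
Edges drawn: 25
Remaining: 49 - 25 = 24

24


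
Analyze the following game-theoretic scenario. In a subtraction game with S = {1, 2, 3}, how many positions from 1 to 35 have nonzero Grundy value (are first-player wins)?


Subtraction set S = {1, 2, 3}, so G(n) = n mod 4.
G(n) = 0 when n is a multiple of 4.
Multiples of 4 in [1, 35]: 8
N-positions (nonzero Grundy) = 35 - 8 = 27

27


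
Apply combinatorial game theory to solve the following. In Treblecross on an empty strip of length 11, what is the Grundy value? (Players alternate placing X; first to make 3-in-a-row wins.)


Treblecross: place X on empty cells; 3-in-a-row wins.
Playing within two cells of an existing X lets the opponent win at once, so sensible play treats the cells i-2..i+2 around each X as dead. The player left with no safe cell loses, so this is a normal-play take-away game on strips of safe cells.
Placing X at cell i (0-indexed) of a strip of k safe cells leaves independent strips of sizes max(0, i-2) and max(0, k-i-3). Hence G(k) = mex{ G(max(0,i-2)) XOR G(max(0,k-i-3)) : 0 <= i < k }, with G(0) = 0.
G(1): splits (0,0):0^0=0 -> mex({0}) = 1
G(2): splits (0,0):0^0=0 -> mex({0}) = 1
G(3): splits (0,0):0^0=0 -> mex({0}) = 1
G(4): splits (0,1):0^1=1 (0,0):0^0=0 -> mex({0, 1}) = 2
G(5): splits (0,2):0^1=1 (0,1):0^1=1 (0,0):0^0=0 -> mex({0, 1}) = 2
G(6) = mex({1}) = 0
G(7) = mex({0, 1, 2}) = 3
G(8) = mex({0, 1, 2}) = 3
G(9) = mex({0, 2}) = 1
G(10) = mex({0, 2, 3}) = 1
G(11) = mex({0, 3}) = 1
Therefore G(11) = 1.

1


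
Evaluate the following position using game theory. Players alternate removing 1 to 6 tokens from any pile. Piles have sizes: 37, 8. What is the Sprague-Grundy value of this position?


Subtraction set: {1, 2, 3, 4, 5, 6}
For this subtraction set, G(n) = n mod 7 (period = max + 1 = 7).
Pile 1 (size 37): G(37) = 37 mod 7 = 2
Pile 2 (size 8): G(8) = 8 mod 7 = 1
Total Grundy value = XOR of all: 2 XOR 1 = 3

3


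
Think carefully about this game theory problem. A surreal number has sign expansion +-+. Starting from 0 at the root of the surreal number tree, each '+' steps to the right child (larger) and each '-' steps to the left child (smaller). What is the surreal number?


Sign expansion: +-+
Rule: track bounds (lo, hi), initially (-inf, +inf). On '+', the current value becomes lo and we move to the simplest number in (value, hi): value + 1 if hi = +inf, otherwise the midpoint (value + hi)/2. On '-', the current value becomes hi and we move to value - 1 if lo = -inf, otherwise the midpoint (lo + value)/2.
Start at 0.
Step 1: sign = +, move right. Bounds: (0, +inf). Value = 1
Step 2: sign = -, move left. Bounds: (0, 1). Value = 1/2
Step 3: sign = +, move right. Bounds: (1/2, 1). Value = 3/4
The surreal number with sign expansion +-+ is 3/4.

3/4


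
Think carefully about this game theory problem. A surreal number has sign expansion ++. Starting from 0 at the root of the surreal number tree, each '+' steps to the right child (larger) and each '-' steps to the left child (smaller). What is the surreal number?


Sign expansion: ++
Rule: track bounds (lo, hi), initially (-inf, +inf). On '+', the current value becomes lo and we move to the simplest number in (value, hi): value + 1 if hi = +inf, otherwise the midpoint (value + hi)/2. On '-', the current value becomes hi and we move to value - 1 if lo = -inf, otherwise the midpoint (lo + value)/2.
Start at 0.
Step 1: sign = +, move right. Bounds: (0, +inf). Value = 1
Step 2: sign = +, move right. Bounds: (1, +inf). Value = 2
The surreal number with sign expansion ++ is 2.

2


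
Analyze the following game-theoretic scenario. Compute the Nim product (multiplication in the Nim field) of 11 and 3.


Nim multiplication is bilinear over XOR: (u XOR v) * w = (u*w) XOR (v*w).
So we split each operand into its bit components and XOR the pairwise Nim products.
11 = 1 + 2 + 8 (as XOR of powers of 2).
3 = 1 + 2 (as XOR of powers of 2).
Using the standard Nim-product table on single bits:
  2*2 = 3,   2*4 = 8,   2*8 = 12,
  4*4 = 6,   4*8 = 11,  8*8 = 13,
and  1*x = x (identity), k*l = l*k (commutative).
Pairwise Nim products:
  1 * 1 = 1
  1 * 2 = 2
  2 * 1 = 2
  2 * 2 = 3
  8 * 1 = 8
  8 * 2 = 12
XOR them: 1 XOR 2 XOR 2 XOR 3 XOR 8 XOR 12 = 6.
Result: 11 * 3 = 6 (in Nim).

6


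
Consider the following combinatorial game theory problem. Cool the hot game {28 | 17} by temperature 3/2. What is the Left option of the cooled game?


Original game: {28 | 17} (a switch {a | b} with a > b).
Cooling by t (for t below the temperature (a - b)/2 = 11/2) taxes each move by t: {a | b} cooled by t is {a - t | b + t}.
Cooling amount: t = 3/2
Cooled Left option: 28 - 3/2 = 53/2
Cooled Right option: 17 + 3/2 = 37/2
Cooled game: {53/2 | 37/2}
Left option = 53/2

53/2


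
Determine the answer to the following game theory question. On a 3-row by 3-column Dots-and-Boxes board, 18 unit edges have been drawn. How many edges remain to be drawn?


Grid: 3 x 3 boxes, i.e. 4 rows and 4 columns of dots.
Horizontal edges: (rows + 1) * cols = 4 * 3 = 12
Vertical edges: rows * (cols + 1) = 3 * 4 = 12
Total edges: 12 + 12 = 24
Edges drawn: 18
Remaining: 24 - 18 = 6

6


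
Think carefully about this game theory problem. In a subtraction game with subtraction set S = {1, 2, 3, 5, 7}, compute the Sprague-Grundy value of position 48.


The subtraction set is S = {1, 2, 3, 5, 7}.
G(k) = mex{ G(k - s) : s in S, s <= k }. We compute iteratively: G(0) = 0.
G(1) = mex({0}) = 1
G(2) = mex({0, 1}) = 2
G(3) = mex({0, 1, 2}) = 3
G(4) = mex({1, 2, 3}) = 0
G(5) = mex({0, 2, 3}) = 1
G(6) = mex({0, 1, 3}) = 2
G(7) = mex({0, 1, 2}) = 3
G(8) = mex({1, 2, 3}) = 0
G(9) = mex({0, 2, 3}) = 1
G(10) = mex({0, 1, 3}) = 2
Observe that G(4)..G(10) = 0, 1, 2, 3, 0, 1, 2 repeats G(0)..G(6) = 0, 1, 2, 3, 0, 1, 2.
For k >= max(S) = 7, G(k) is determined by the previous 7 values G(k-7)..G(k-1); a window of 7 consecutive values has recurred shifted by 4, so by induction G(k + 4) = G(k) for all k >= 0: the sequence is periodic from the start with period 4.
One period: G(0..3) = 0, 1, 2, 3.
48 mod 4 = 0, so G(48) = G(0) = 0.

0


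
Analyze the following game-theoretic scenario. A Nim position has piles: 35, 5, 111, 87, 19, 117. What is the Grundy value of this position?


We need the XOR (exclusive or) of all pile sizes.
After XOR-ing pile 1 (size 35): 0 XOR 35 = 35
After XOR-ing pile 2 (size 5): 35 XOR 5 = 38
After XOR-ing pile 3 (size 111): 38 XOR 111 = 73
After XOR-ing pile 4 (size 87): 73 XOR 87 = 30
After XOR-ing pile 5 (size 19): 30 XOR 19 = 13
After XOR-ing pile 6 (size 117): 13 XOR 117 = 120
The Nim-value of this position is 120.

120


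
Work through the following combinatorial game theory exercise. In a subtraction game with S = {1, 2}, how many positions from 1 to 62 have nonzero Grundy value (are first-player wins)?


Subtraction set S = {1, 2}, so G(n) = n mod 3.
G(n) = 0 when n is a multiple of 3.
Multiples of 3 in [1, 62]: 20
N-positions (nonzero Grundy) = 62 - 20 = 42

42


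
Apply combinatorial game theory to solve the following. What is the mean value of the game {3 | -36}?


Game = {3 | -36}, a switch {a | b} with numbers a > b.
Its thermograph has left wall a - t and right wall b + t, which meet at t = (a - b)/2, where both equal (a + b)/2. So the mast (mean value) is at (a + b)/2.
Mean = (3 + (-36))/2 = -33/2 = -33/2

-33/2


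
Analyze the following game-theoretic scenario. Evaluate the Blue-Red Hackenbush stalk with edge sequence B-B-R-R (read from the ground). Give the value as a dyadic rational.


Edges (from ground): B-B-R-R
By Berlekamp's sign-expansion rule, a Blue-Red Hackenbush stalk has the value of the surreal number whose sign sequence is the edge sequence with B -> + and R -> -.
Sign sequence: ++--
Trace the sign expansion in the surreal number tree, starting from 0:
Edge 1: B (sign +) -> bounds (0, +inf), value = 1
Edge 2: B (sign +) -> bounds (1, +inf), value = 2
Edge 3: R (sign -) -> bounds (1, 2), value = 3/2
Edge 4: R (sign -) -> bounds (1, 3/2), value = 5/4
Game value = 5/4

5/4


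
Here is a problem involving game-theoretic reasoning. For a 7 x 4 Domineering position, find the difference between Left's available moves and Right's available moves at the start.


Board is 7 x 4 (rows x cols).
Left (vertical) placements: (rows-1) * cols = 6 * 4 = 24
Right (horizontal) placements: rows * (cols-1) = 7 * 3 = 21
Advantage = Left - Right = 24 - 21 = 3

3


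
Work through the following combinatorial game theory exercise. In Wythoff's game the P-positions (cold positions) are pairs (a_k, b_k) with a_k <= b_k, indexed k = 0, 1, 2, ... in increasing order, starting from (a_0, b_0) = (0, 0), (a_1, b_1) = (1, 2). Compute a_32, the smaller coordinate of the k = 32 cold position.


By Wythoff's theorem, a_k = floor(k * phi) and b_k = floor(k * phi^2) = a_k + k, where phi = (1 + sqrt(5))/2 is the golden ratio.
phi = (1 + sqrt(5))/2 = 1.618034
k = 32
k * phi = 32 * 1.618034 = 51.777088
a_32 = floor(k * phi) = 51

51


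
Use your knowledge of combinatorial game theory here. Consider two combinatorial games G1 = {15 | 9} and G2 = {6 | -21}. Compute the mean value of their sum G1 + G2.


G1 = {15 | 9}, G2 = {6 | -21}
Each is a switch {a | b} with numbers a > b; its mean value is (a + b)/2, and mean value is additive over game sums: m(G1 + G2) = m(G1) + m(G2).
Mean of G1 = (15 + (9))/2 = 24/2 = 12
Mean of G2 = (6 + (-21))/2 = -15/2 = -15/2
Mean of G1 + G2 = 12 + -15/2 = 9/2

9/2


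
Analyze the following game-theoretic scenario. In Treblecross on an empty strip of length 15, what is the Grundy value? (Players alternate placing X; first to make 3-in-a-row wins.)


Treblecross: place X on empty cells; 3-in-a-row wins.
Playing within two cells of an existing X lets the opponent win at once, so sensible play treats the cells i-2..i+2 around each X as dead. The player left with no safe cell loses, so this is a normal-play take-away game on strips of safe cells.
Placing X at cell i (0-indexed) of a strip of k safe cells leaves independent strips of sizes max(0, i-2) and max(0, k-i-3). Hence G(k) = mex{ G(max(0,i-2)) XOR G(max(0,k-i-3)) : 0 <= i < k }, with G(0) = 0.
G(1): splits (0,0):0^0=0 -> mex({0}) = 1
G(2): splits (0,0):0^0=0 -> mex({0}) = 1
G(3): splits (0,0):0^0=0 -> mex({0}) = 1
G(4): splits (0,1):0^1=1 (0,0):0^0=0 -> mex({0, 1}) = 2
G(5): splits (0,2):0^1=1 (0,1):0^1=1 (0,0):0^0=0 -> mex({0, 1}) = 2
G(6) = mex({1}) = 0
G(7) = mex({0, 1, 2}) = 3
G(8) = mex({0, 1, 2}) = 3
G(9) = mex({0, 2}) = 1
G(10) = mex({0, 2, 3}) = 1
G(11) = mex({0, 3}) = 1
G(12) = mex({1, 3}) = 0
G(13) = mex({0, 1, 2, 3}) = 4
G(14) = mex({0, 1, 2}) = 3
G(15) = mex({0, 1, 2}) = 3
Therefore G(15) = 3.

3


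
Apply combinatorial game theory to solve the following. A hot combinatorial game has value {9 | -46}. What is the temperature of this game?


The game is {9 | -46}, a switch {a | b} with numbers a > b.
Cooling {a | b} by t gives {a - t | b + t}, which stops being hot when a - t = b + t, i.e. at t = (a - b)/2. So the temperature of a switch is (a - b)/2.
Temperature = (Left option - Right option) / 2
= (9 - (-46)) / 2
= 55 / 2
= 55/2

55/2


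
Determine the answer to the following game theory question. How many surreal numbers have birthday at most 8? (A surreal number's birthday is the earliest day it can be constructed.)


Day 0: {|} = 0 is born. Count = 1.
Day n: the number of surreal numbers born by day n is 2^(n+1) - 1.
By day 0: 2^1 - 1 = 1
By day 1: 2^2 - 1 = 3
By day 2: 2^3 - 1 = 7
By day 3: 2^4 - 1 = 15
By day 4: 2^5 - 1 = 31
By day 5: 2^6 - 1 = 63
By day 6: 2^7 - 1 = 127
By day 7: 2^8 - 1 = 255
By day 8: 2^9 - 1 = 511
By day 8: 511 surreal numbers.

511


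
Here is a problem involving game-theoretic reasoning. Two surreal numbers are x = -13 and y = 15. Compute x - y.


x = -13, y = 15
x - y = -13 - 15 = -28

-28


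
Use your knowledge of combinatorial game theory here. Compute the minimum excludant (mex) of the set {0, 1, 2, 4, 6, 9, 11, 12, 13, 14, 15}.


Set = {0, 1, 2, 4, 6, 9, 11, 12, 13, 14, 15}
0 is in the set.
1 is in the set.
2 is in the set.
3 is NOT in the set. This is the mex.
mex = 3

3


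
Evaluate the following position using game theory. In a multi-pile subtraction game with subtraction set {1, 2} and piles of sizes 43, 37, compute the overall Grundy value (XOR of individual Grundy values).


Subtraction set: {1, 2}
For this subtraction set, G(n) = n mod 3 (period = max + 1 = 3).
Pile 1 (size 43): G(43) = 43 mod 3 = 1
Pile 2 (size 37): G(37) = 37 mod 3 = 1
Total Grundy value = XOR of all: 1 XOR 1 = 0

0


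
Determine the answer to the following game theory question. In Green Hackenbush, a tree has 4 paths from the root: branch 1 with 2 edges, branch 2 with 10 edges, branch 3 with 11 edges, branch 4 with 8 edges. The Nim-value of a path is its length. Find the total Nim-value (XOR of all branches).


The tree has 4 branches from the ground vertex.
In Green Hackenbush, the Nim-value of a simple path of length k is k.
Branch 1: length 2, Nim-value = 2
Branch 2: length 10, Nim-value = 10
Branch 3: length 11, Nim-value = 11
Branch 4: length 8, Nim-value = 8
Total Nim-value = XOR of all branch values:
0 XOR 2 = 2
2 XOR 10 = 8
8 XOR 11 = 3
3 XOR 8 = 11
Nim-value of the tree = 11

11


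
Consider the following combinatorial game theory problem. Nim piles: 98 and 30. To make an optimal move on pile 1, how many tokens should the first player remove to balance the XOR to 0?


Piles: 98 and 30
Current XOR: 98 XOR 30 = 124 (non-zero, so this is an N-position).
To make the XOR zero, we need to find a move that balances the piles.
For pile 1 (size 98): target = 98 XOR 124 = 30
We reduce pile 1 from 98 to 30.
Tokens removed: 98 - 30 = 68
Verification: 30 XOR 30 = 0

68


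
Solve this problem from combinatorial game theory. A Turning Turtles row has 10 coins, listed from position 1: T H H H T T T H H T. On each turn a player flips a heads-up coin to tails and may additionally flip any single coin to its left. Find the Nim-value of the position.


Coins: T H H H T T T H H T
Key fact: a single head at position k behaves exactly like a Nim heap of size k (turning it to T and optionally flipping a coin at j < k corresponds to moving the heap from k to j, or to 0), and heads combine as a disjunctive sum (two heads at the same place would cancel, matching j XOR j = 0). So the Nim-value is the XOR of the 1-indexed positions of the heads.
Face-up positions (1-indexed): [2, 3, 4, 8, 9]
XOR 0 with 2: 0 XOR 2 = 2
XOR 2 with 3: 2 XOR 3 = 1
XOR 1 with 4: 1 XOR 4 = 5
XOR 5 with 8: 5 XOR 8 = 13
XOR 13 with 9: 13 XOR 9 = 4
Nim-value = 4

4


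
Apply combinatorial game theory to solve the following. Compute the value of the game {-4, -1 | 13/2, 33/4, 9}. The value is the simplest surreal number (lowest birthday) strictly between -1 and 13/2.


Left options: {-4, -1}, max = -1
Right options: {13/2, 33/4, 9}, min = 13/2
All options are numbers and max(Left) < min(Right), so by the simplicity theorem the value is the simplest (earliest-born) number strictly between -1 and 13/2.
Integers 0 through 6 all lie strictly between -1 and 13/2.
Among integers, the simplest (lowest birthday = smallest |n|; 0 is born on day 0, +-n on day n) is 0.
No non-integer in the interval can be simpler: if x is a non-integer in the interval, then floor(x) or ceil(x) also lies in the interval (the interval contains an integer), and both are proper prefixes of x's sign expansion, i.e. born earlier. So the game value is 0.
Game value = 0

0


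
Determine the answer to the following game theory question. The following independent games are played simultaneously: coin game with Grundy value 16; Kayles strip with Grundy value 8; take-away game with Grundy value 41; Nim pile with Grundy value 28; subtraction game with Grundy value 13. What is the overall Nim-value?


By the Sprague-Grundy theorem, the Grundy value of a sum of games is the XOR of individual Grundy values.
coin game: Grundy value = 16. Running XOR: 0 XOR 16 = 16
Kayles strip: Grundy value = 8. Running XOR: 16 XOR 8 = 24
take-away game: Grundy value = 41. Running XOR: 24 XOR 41 = 49
Nim pile: Grundy value = 28. Running XOR: 49 XOR 28 = 45
subtraction game: Grundy value = 13. Running XOR: 45 XOR 13 = 32
The combined Grundy value is 32.

32


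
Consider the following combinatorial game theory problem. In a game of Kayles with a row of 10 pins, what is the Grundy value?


Kayles: a move removes 1 or 2 adjacent pins from a contiguous row.
Removing pins from a row of k leaves two independent rows (a, b) with a + b = k - 1 (one pin) or a + b = k - 2 (two pins); an end removal gives a = 0.
By Sprague-Grundy, G(k) = mex{ G(a) XOR G(b) } over all these splits. G(0) = 0.
G(1): splits (0,0):0^0=0 -> mex({0}) = 1
G(2): splits (0,1):0^1=1 (0,0):0^0=0 -> mex({0, 1}) = 2
G(3): splits (0,2):0^2=2 (1,1):1^1=0 (0,1):0^1=1 -> mex({0, 1, 2}) = 3
G(4): splits (0,3):0^3=3 (1,2):1^2=3 (0,2):0^2=2 (1,1):1^1=0 -> mex({0, 2, 3}) = 1
G(5): splits (0,4):0^1=1 (1,3):1^3=2 (2,2):2^2=0 (0,3):0^3=3 (1,2):1^2=3 -> mex({0, 1, 2, 3}) = 4
G(6) = mex({0, 1, 2, 4}) = 3
G(7) = mex({0, 1, 3, 4, 5}) = 2
G(8) = mex({0, 2, 3, 5, 6}) = 1
G(9) = mex({0, 1, 2, 3, 6, 7}) = 4
G(10) = mex({0, 1, 3, 4, 5, 7}) = 2
Therefore G(10) = 2.

2


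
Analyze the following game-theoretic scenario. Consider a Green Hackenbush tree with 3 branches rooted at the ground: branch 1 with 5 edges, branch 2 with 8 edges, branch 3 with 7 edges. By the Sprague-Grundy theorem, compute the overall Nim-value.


The tree has 3 branches from the ground vertex.
In Green Hackenbush, the Nim-value of a simple path of length k is k.
Branch 1: length 5, Nim-value = 5
Branch 2: length 8, Nim-value = 8
Branch 3: length 7, Nim-value = 7
Total Nim-value = XOR of all branch values:
0 XOR 5 = 5
5 XOR 8 = 13
13 XOR 7 = 10
Nim-value of the tree = 10

10
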